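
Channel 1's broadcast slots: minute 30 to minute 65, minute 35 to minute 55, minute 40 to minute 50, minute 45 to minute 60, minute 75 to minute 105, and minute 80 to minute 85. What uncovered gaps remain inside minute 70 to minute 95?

The merged coverage is minute 30 to minute 65, minute 75 to minute 105.
Gaps within minute 70 to minute 95: minute 70 to minute 75.

minute 70 to minute 75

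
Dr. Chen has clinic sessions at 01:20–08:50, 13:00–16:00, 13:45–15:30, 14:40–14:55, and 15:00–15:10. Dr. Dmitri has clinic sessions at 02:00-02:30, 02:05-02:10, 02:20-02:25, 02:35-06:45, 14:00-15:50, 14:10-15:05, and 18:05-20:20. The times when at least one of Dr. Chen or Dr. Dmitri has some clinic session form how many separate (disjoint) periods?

3

A, merged: 01:20–08:50, 13:00–16:00.
B, merged: 02:00–02:30, 02:35–06:45, 14:00–15:50, 18:05–20:20.
A ∪ B = 01:20–08:50, 13:00–16:00, 18:05–20:20.
That is 3 disjoint pieces.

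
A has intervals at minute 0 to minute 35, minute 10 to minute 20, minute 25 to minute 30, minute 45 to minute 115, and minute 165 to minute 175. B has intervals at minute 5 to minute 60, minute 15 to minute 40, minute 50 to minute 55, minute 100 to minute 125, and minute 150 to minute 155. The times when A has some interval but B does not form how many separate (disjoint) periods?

3

A, merged: minute 0 to minute 35, minute 45 to minute 115, minute 165 to minute 175.
B, merged: minute 5 to minute 60, minute 100 to minute 125, minute 150 to minute 155.
A \ B = minute 0 to minute 5, minute 60 to minute 100, minute 165 to minute 175.
That is 3 disjoint pieces.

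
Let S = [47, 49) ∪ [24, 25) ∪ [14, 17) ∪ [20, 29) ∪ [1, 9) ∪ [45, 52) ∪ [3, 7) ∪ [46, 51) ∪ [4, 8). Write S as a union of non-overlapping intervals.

Sort by start: [1, 9), [3, 7), [4, 8), [14, 17), [20, 29), [24, 25), [45, 52), [46, 51), [47, 49).
[3, 7) overlaps/touches [1, 9) → extend to [1, 9).
[4, 8) overlaps/touches [1, 9) → extend to [1, 9).
[14, 17) is disjoint → start new block.
[20, 29) is disjoint → start new block.
[24, 25) overlaps/touches [20, 29) → extend to [20, 29).
[45, 52) is disjoint → start new block.
[46, 51) overlaps/touches [45, 52) → extend to [45, 52).
[47, 49) overlaps/touches [45, 52) → extend to [45, 52).

[1, 9) ∪ [14, 17) ∪ [20, 29) ∪ [45, 52)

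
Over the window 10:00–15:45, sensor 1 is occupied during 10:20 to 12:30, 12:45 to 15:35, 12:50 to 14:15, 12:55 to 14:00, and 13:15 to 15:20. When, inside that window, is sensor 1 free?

10:00–10:20, 12:30–12:45, 15:35–15:45

After merging, the occupied span is 10:20–12:30, 12:45–15:35.
Complement within 10:00–15:45: 10:00–10:20, 12:30–12:45, 15:35–15:45.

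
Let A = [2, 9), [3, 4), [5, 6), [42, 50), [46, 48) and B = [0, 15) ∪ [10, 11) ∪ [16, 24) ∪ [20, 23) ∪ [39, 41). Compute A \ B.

[42, 50)

A, merged: [2, 9), [42, 50).
B, merged: [0, 15), [16, 24), [39, 41).
[2, 9) lies entirely inside B → drops out.
[42, 50) is untouched.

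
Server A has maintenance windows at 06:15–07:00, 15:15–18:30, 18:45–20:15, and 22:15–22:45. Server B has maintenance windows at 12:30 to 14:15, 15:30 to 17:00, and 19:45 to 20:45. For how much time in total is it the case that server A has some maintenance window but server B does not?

A \ B = 06:15–07:00, 15:15–15:30, 17:00–18:30, 18:45–19:45, 22:15–22:45.
Total: 45 min + 15 min + 1 h 30 min + 1 h + 30 min = 4 h.

4 h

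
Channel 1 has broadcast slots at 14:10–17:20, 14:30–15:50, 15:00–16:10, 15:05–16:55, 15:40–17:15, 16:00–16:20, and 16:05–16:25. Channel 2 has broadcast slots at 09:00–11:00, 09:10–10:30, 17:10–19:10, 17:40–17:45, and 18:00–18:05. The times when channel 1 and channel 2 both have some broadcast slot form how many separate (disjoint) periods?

1

Merge the first list: 14:10-17:20.
Merge the second list: 09:00-11:00, 17:10-19:10.
A ∩ B = 17:10-17:20.
That is 1 disjoint piece.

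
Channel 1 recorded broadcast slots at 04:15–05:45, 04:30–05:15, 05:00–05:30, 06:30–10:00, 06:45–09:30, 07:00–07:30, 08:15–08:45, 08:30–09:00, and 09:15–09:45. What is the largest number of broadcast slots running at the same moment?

Walk the sorted start/end points keeping a running depth.
The depth first hits 4 at 08:30.

4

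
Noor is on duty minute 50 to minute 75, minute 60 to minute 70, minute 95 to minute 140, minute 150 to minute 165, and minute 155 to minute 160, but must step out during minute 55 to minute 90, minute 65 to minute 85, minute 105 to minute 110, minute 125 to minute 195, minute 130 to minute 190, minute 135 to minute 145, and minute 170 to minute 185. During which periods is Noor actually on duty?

A, merged: minute 50 to minute 75, minute 95 to minute 140, minute 150 to minute 165.
B, merged: minute 55 to minute 90, minute 105 to minute 110, minute 125 to minute 195.
minute 50 to minute 75 minus B → minute 50 to minute 55.
minute 95 to minute 140 minus B → minute 95 to minute 105, minute 110 to minute 125.
minute 150 to minute 165: fully covered by B → removed.

minute 50 to minute 55, minute 95 to minute 105, minute 110 to minute 125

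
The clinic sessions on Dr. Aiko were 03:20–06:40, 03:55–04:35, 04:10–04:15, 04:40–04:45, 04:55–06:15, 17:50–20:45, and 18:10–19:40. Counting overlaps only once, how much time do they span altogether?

Merged: 03:20–06:40, 17:50–20:45.
Lengths: 3 h 20 min + 2 h 55 min = 6 h 15 min.

6 h 15 min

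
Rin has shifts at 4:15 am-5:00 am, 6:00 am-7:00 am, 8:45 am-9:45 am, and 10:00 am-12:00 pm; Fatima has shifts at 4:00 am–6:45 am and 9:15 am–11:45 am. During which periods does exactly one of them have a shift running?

4:00 am–4:15 am, 5:00 am–6:00 am, 6:45 am–7:00 am, 8:45 am–9:15 am, 9:45 am–10:00 am, 11:45 am–12:00 pm

Only in the first: 6:45 am–7:00 am, 8:45 am–9:15 am, 11:45 am–12:00 pm.
Only in the second: 4:00 am–4:15 am, 5:00 am–6:00 am, 9:45 am–10:00 am.
Together these are the periods covered by exactly one.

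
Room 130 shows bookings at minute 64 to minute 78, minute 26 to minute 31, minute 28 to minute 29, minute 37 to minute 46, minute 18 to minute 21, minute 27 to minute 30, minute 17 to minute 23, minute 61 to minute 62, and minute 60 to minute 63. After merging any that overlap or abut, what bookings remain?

Sort by start: minute 17 to minute 23, minute 18 to minute 21, minute 26 to minute 31, minute 27 to minute 30, minute 28 to minute 29, minute 37 to minute 46, minute 60 to minute 63, minute 61 to minute 62, minute 64 to minute 78.
minute 18 to minute 21 overlaps/touches minute 17 to minute 23 → extend to minute 17 to minute 23.
minute 26 to minute 31 is disjoint → start new block.
minute 27 to minute 30 overlaps/touches minute 26 to minute 31 → extend to minute 26 to minute 31.
minute 28 to minute 29 overlaps/touches minute 26 to minute 31 → extend to minute 26 to minute 31.
minute 37 to minute 46 is disjoint → start new block.
minute 60 to minute 63 is disjoint → start new block.
minute 61 to minute 62 overlaps/touches minute 60 to minute 63 → extend to minute 60 to minute 63.
minute 64 to minute 78 is disjoint → start new block.

minute 17 to minute 23, minute 26 to minute 31, minute 37 to minute 46, minute 60 to minute 63, minute 64 to minute 78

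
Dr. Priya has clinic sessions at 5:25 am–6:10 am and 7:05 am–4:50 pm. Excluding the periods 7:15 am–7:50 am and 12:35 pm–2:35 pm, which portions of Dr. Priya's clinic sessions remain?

5:25 am–6:10 am: nothing removed.
7:05 am–4:50 pm \ B = 7:05 am–7:15 am, 7:50 am–12:35 pm, 2:35 pm–4:50 pm.

5:25 am–6:10 am, 7:05 am–7:15 am, 7:50 am–12:35 pm, 2:35 pm–4:50 pm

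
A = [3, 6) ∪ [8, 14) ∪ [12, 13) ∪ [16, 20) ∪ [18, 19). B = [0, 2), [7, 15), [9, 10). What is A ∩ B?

[8, 14)

A, merged: [3, 6), [8, 14), [16, 20).
B, merged: [0, 2), [7, 15).
[3, 6) falls entirely outside B.
[8, 14) overlaps B on [8, 14).
[16, 20) falls entirely outside B.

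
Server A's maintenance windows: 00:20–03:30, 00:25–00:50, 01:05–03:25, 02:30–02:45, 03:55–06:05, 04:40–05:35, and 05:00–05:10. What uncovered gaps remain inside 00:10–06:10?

00:10–00:20, 03:30–03:55, 06:05–06:10

After merging, the occupied span is 00:20–03:30, 03:55–06:05.
Uncovered inside 00:10–06:10: 00:10–00:20, 03:30–03:55, 06:05–06:10.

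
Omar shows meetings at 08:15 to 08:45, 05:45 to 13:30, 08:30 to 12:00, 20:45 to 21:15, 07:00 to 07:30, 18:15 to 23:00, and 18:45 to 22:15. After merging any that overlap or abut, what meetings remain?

Sort by start: 05:45-13:30, 07:00-07:30, 08:15-08:45, 08:30-12:00, 18:15-23:00, 18:45-22:15, 20:45-21:15.
07:00-07:30 overlaps/touches 05:45-13:30 → extend to 05:45-13:30.
08:15-08:45 overlaps/touches 05:45-13:30 → extend to 05:45-13:30.
08:30-12:00 overlaps/touches 05:45-13:30 → extend to 05:45-13:30.
18:15-23:00 is disjoint → start new block.
18:45-22:15 overlaps/touches 18:15-23:00 → extend to 18:15-23:00.
20:45-21:15 overlaps/touches 18:15-23:00 → extend to 18:15-23:00.

05:45-13:30, 18:15-23:00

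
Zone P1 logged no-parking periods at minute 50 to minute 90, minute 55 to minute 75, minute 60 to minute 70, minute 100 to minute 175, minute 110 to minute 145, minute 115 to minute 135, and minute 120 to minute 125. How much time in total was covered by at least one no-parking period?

Merged: minute 50 to minute 90, minute 100 to minute 175.
Lengths: 40 minutes + 75 minutes = 115 minutes.

115 minutes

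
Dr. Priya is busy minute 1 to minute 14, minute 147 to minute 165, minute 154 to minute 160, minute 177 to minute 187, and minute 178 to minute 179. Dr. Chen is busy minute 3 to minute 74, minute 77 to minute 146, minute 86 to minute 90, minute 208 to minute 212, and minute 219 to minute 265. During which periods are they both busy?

Merge the first list: minute 1 to minute 14, minute 147 to minute 165, minute 177 to minute 187.
Merge the second list: minute 3 to minute 74, minute 77 to minute 146, minute 208 to minute 212, minute 219 to minute 265.
minute 1 to minute 14 overlaps B on minute 3 to minute 14.
minute 147 to minute 165 falls entirely outside B.
minute 177 to minute 187 falls entirely outside B.

minute 3 to minute 14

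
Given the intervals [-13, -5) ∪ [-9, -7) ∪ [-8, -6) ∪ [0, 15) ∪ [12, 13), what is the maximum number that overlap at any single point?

At -8, 3 of the intervals are simultaneously active.
No point has more.

3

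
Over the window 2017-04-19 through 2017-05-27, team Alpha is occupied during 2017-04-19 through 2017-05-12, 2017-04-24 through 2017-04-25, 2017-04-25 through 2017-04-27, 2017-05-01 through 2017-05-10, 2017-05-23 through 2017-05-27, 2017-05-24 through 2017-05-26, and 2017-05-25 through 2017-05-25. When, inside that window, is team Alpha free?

2017-05-13 through 2017-05-22

The merged coverage is 2017-04-19 through 2017-05-12, 2017-05-23 through 2017-05-27.
Complement within 2017-04-19 through 2017-05-27: 2017-05-13 through 2017-05-22.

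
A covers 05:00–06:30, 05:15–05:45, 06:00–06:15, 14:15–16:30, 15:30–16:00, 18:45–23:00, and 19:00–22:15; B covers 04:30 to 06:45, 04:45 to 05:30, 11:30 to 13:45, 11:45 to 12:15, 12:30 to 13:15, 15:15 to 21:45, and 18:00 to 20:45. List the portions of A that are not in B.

Merge the first list: 05:00–06:30, 14:15–16:30, 18:45–23:00.
Merge the second list: 04:30–06:45, 11:30–13:45, 15:15–21:45.
05:00–06:30: entirely removed.
14:15–16:30 \ B = 14:15–15:15.
18:45–23:00 \ B = 21:45–23:00.

14:15–15:15, 21:45–23:00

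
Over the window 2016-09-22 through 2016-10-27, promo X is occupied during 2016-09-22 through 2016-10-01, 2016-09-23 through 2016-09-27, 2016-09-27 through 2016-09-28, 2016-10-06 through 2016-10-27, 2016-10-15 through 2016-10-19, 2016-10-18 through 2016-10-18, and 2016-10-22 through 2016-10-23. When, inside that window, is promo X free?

Covered (merged): 2016-09-22 through 2016-10-01, 2016-10-06 through 2016-10-27.
Gaps within 2016-09-22 through 2016-10-27: 2016-10-02 through 2016-10-05.

2016-10-02 through 2016-10-05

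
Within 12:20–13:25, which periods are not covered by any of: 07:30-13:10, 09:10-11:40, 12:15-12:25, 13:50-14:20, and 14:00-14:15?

13:10–13:25

The merged coverage is 07:30–13:10, 13:50–14:20.
Complement within 12:20–13:25: 13:10–13:25.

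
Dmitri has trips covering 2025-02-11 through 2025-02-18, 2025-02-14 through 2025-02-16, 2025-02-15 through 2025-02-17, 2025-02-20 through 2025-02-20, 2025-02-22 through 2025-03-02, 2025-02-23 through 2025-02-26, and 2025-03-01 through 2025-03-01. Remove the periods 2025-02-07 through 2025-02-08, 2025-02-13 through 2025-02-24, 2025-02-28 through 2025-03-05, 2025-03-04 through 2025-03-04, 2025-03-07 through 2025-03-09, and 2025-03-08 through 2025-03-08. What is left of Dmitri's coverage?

Merge the first list: 2025-02-11 through 2025-02-18, 2025-02-20 through 2025-02-20, 2025-02-22 through 2025-03-02.
Merge the second list: 2025-02-07 through 2025-02-08, 2025-02-13 through 2025-02-24, 2025-02-28 through 2025-03-05, 2025-03-07 through 2025-03-09.
2025-02-11 through 2025-02-18 \ B = 2025-02-11 through 2025-02-12.
2025-02-20 through 2025-02-20: entirely removed.
2025-02-22 through 2025-03-02 \ B = 2025-02-25 through 2025-02-27.

2025-02-11 through 2025-02-12, 2025-02-25 through 2025-02-27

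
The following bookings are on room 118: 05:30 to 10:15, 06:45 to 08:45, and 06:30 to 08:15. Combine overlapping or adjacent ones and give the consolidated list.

05:30–10:15

Sort by start: 05:30–10:15, 06:30–08:15, 06:45–08:45.
06:30–08:15 overlaps/touches 05:30–10:15 → extend to 05:30–10:15.
06:45–08:45 overlaps/touches 05:30–10:15 → extend to 05:30–10:15.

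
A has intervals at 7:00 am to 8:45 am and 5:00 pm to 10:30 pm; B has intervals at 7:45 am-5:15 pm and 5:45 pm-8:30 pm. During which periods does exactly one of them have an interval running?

7:00 am-7:45 am, 8:45 am-5:00 pm, 5:15 pm-5:45 pm, 8:30 pm-10:30 pm

A \ B = 7:00 am-7:45 am, 5:15 pm-5:45 pm, 8:30 pm-10:30 pm.
B \ A = 8:45 am-5:00 pm.
Union of the two gives the symmetric difference.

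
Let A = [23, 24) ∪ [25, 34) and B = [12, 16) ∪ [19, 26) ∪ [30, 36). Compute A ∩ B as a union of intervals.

[23, 24) ∪ [25, 26) ∪ [30, 34)

[23, 24) overlaps B on [23, 24).
[25, 34) overlaps B on [25, 26), [30, 34).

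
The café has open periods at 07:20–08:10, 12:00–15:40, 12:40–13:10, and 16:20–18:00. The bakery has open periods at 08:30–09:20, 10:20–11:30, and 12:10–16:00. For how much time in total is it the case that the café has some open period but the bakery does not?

2 h 40 min

A, merged: 07:20–08:10, 12:00–15:40, 16:20–18:00.
A \ B = 07:20–08:10, 12:00–12:10, 16:20–18:00.
Total: 50 min + 10 min + 1 h 40 min = 2 h 40 min.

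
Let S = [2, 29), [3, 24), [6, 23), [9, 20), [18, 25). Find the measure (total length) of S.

Merged: [2, 29).
Length: 27.

27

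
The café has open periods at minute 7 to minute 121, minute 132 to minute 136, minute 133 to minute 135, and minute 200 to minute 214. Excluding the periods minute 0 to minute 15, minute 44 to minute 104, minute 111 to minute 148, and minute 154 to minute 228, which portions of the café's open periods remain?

A, merged: minute 7 to minute 121, minute 132 to minute 136, minute 200 to minute 214.
minute 7 to minute 121 \ B = minute 15 to minute 44, minute 104 to minute 111.
minute 132 to minute 136: entirely removed.
minute 200 to minute 214: entirely removed.

minute 15 to minute 44, minute 104 to minute 111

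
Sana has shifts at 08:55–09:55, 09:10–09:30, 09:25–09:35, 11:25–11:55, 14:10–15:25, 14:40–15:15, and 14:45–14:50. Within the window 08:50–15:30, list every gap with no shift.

Covered (merged): 08:55–09:55, 11:25–11:55, 14:10–15:25.
Uncovered inside 08:50–15:30: 08:50–08:55, 09:55–11:25, 11:55–14:10, 15:25–15:30.

08:50–08:55, 09:55–11:25, 11:55–14:10, 15:25–15:30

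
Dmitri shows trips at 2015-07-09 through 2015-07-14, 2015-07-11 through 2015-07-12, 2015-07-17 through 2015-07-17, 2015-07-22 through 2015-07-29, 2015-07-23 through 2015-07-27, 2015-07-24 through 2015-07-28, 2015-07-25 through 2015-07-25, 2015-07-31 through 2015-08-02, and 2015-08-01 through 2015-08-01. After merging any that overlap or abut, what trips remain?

2015-07-11 through 2015-07-12 overlaps/touches 2015-07-09 through 2015-07-14 → extend to 2015-07-09 through 2015-07-14.
2015-07-17 through 2015-07-17 is disjoint → start new block.
2015-07-22 through 2015-07-29 is disjoint → start new block.
2015-07-23 through 2015-07-27 overlaps/touches 2015-07-22 through 2015-07-29 → extend to 2015-07-22 through 2015-07-29.
2015-07-24 through 2015-07-28 overlaps/touches 2015-07-22 through 2015-07-29 → extend to 2015-07-22 through 2015-07-29.
2015-07-25 through 2015-07-25 overlaps/touches 2015-07-22 through 2015-07-29 → extend to 2015-07-22 through 2015-07-29.
2015-07-31 through 2015-08-02 is disjoint → start new block.
2015-08-01 through 2015-08-01 overlaps/touches 2015-07-31 through 2015-08-02 → extend to 2015-07-31 through 2015-08-02.

2015-07-09 through 2015-07-14, 2015-07-17 through 2015-07-17, 2015-07-22 through 2015-07-29, 2015-07-31 through 2015-08-02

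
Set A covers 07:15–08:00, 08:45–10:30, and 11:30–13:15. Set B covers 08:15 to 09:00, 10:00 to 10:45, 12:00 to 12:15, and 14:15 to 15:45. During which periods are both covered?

08:45–09:00, 10:00–10:30, 12:00–12:15

07:15–08:00: no overlap with the second set.
08:45–10:30 meets the second set on 08:45–09:00, 10:00–10:30.
11:30–13:15 meets the second set on 12:00–12:15.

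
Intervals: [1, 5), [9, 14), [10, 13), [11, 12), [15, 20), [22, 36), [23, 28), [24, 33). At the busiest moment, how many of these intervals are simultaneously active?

Sweep endpoints in order; track running count of active intervals.
Peak of 3 reached at 11.

3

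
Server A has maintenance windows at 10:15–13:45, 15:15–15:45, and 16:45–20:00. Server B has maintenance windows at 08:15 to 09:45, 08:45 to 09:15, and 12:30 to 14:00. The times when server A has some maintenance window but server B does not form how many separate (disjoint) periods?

3

Second set merges to 08:15–09:45, 12:30–14:00.
A \ B = 10:15–12:30, 15:15–15:45, 16:45–20:00.
That is 3 disjoint pieces.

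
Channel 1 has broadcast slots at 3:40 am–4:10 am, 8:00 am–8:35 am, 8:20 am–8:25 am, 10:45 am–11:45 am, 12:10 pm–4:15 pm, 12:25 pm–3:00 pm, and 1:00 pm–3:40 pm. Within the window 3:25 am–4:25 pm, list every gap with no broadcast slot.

The merged coverage is 3:40 am–4:10 am, 8:00 am–8:35 am, 10:45 am–11:45 am, 12:10 pm–4:15 pm.
Gaps within 3:25 am–4:25 pm: 3:25 am–3:40 am, 4:10 am–8:00 am, 8:35 am–10:45 am, 11:45 am–12:10 pm, 4:15 pm–4:25 pm.

3:25 am–3:40 am, 4:10 am–8:00 am, 8:35 am–10:45 am, 11:45 am–12:10 pm, 4:15 pm–4:25 pm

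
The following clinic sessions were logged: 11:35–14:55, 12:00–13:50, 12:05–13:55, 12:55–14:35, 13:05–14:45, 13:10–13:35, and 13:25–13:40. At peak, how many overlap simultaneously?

7

At 13:25, 7 of the intervals are simultaneously active.
No point has more.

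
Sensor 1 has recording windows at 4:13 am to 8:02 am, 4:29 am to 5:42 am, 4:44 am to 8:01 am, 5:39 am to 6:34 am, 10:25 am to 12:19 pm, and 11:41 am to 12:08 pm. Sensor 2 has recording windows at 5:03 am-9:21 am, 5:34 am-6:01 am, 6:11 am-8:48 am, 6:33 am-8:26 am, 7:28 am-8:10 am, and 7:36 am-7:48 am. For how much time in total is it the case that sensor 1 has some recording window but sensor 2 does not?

Merge the first list: 4:13 am–8:02 am, 10:25 am–12:19 pm.
Merge the second list: 5:03 am–9:21 am.
A \ B = 4:13 am–5:03 am, 10:25 am–12:19 pm.
Total: 50 min + 1 h 54 min = 2 h 44 min.

2 h 44 min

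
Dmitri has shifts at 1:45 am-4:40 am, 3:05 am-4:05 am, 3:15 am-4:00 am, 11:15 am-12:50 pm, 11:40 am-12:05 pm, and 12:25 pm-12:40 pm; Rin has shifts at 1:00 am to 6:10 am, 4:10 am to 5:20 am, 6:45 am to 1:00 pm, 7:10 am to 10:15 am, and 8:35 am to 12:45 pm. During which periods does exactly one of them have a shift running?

Merge the first list: 1:45 am–4:40 am, 11:15 am–12:50 pm.
Merge the second list: 1:00 am–6:10 am, 6:45 am–1:00 pm.
Only in the first: none.
Only in the second: 1:00 am–1:45 am, 4:40 am–6:10 am, 6:45 am–11:15 am, 12:50 pm–1:00 pm.
Together these are the periods covered by exactly one.

1:00 am–1:45 am, 4:40 am–6:10 am, 6:45 am–11:15 am, 12:50 pm–1:00 pm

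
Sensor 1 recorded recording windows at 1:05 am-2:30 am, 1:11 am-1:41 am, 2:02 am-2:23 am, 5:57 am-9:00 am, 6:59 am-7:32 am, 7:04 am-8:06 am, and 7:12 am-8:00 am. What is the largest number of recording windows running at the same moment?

Walk the sorted start/end points keeping a running depth.
The depth first hits 4 at 7:12 am.

4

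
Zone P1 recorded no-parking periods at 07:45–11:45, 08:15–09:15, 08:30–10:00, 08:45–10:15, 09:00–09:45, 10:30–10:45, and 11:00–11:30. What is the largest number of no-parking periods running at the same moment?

5

Walk the sorted start/end points keeping a running depth.
The depth first hits 5 at 09:00.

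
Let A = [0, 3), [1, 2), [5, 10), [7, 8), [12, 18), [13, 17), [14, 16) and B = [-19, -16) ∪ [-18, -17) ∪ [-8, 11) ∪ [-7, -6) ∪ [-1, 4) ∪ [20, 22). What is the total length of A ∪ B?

Merge the first list: [0, 3), [5, 10), [12, 18).
Merge the second list: [-19, -16), [-8, 11), [20, 22).
A ∪ B = [-19, -16), [-8, 11), [12, 18), [20, 22).
Total: 3 + 19 + 6 + 2 = 30.

30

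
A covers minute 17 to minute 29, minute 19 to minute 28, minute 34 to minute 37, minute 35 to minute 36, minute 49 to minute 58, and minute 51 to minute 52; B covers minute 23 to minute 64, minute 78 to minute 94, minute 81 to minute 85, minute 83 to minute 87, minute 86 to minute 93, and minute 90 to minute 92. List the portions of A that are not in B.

minute 17 to minute 23

A, merged: minute 17 to minute 29, minute 34 to minute 37, minute 49 to minute 58.
B, merged: minute 23 to minute 64, minute 78 to minute 94.
minute 17 to minute 29 minus B → minute 17 to minute 23.
minute 34 to minute 37: fully covered by B → removed.
minute 49 to minute 58: fully covered by B → removed.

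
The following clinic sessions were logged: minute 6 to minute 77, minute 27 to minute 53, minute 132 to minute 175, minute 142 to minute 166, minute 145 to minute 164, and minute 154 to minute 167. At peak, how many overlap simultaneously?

At minute 154, 4 of the intervals are simultaneously active.
No point has more.

4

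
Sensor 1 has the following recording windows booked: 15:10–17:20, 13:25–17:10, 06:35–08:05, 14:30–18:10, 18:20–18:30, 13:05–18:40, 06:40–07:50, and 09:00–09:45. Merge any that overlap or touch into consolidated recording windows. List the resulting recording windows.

Sort by start: 06:35-08:05, 06:40-07:50, 09:00-09:45, 13:05-18:40, 13:25-17:10, 14:30-18:10, 15:10-17:20, 18:20-18:30.
06:40-07:50 overlaps/touches 06:35-08:05 → extend to 06:35-08:05.
09:00-09:45 is disjoint → start new block.
13:05-18:40 is disjoint → start new block.
13:25-17:10 overlaps/touches 13:05-18:40 → extend to 13:05-18:40.
14:30-18:10 overlaps/touches 13:05-18:40 → extend to 13:05-18:40.
15:10-17:20 overlaps/touches 13:05-18:40 → extend to 13:05-18:40.
18:20-18:30 overlaps/touches 13:05-18:40 → extend to 13:05-18:40.

06:35-08:05, 09:00-09:45, 13:05-18:40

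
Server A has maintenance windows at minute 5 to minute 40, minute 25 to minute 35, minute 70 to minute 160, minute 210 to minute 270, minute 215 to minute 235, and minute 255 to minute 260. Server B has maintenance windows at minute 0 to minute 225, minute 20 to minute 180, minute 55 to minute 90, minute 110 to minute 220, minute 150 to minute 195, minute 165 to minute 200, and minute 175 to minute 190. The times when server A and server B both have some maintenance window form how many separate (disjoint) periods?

A, merged: minute 5 to minute 40, minute 70 to minute 160, minute 210 to minute 270.
B, merged: minute 0 to minute 225.
A ∩ B = minute 5 to minute 40, minute 70 to minute 160, minute 210 to minute 225.
That is 3 disjoint pieces.

3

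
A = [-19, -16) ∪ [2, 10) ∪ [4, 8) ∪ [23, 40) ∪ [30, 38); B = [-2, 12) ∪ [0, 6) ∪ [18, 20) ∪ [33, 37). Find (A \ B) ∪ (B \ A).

A, merged: [-19, -16), [2, 10), [23, 40).
B, merged: [-2, 12), [18, 20), [33, 37).
A \ B = [-19, -16), [23, 33), [37, 40).
B \ A = [-2, 2), [10, 12), [18, 20).
Union of the two gives the symmetric difference.

[-19, -16) ∪ [-2, 2) ∪ [10, 12) ∪ [18, 20) ∪ [23, 33) ∪ [37, 40)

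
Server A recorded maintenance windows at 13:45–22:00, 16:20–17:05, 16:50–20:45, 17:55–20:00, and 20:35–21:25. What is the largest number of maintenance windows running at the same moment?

At 16:50, 3 of the intervals are simultaneously active.
No point has more.

3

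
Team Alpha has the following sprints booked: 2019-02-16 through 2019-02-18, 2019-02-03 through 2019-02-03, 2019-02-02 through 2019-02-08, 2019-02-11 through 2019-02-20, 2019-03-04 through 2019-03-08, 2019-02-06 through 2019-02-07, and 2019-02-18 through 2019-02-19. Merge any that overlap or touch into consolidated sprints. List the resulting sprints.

2019-02-02 through 2019-02-08, 2019-02-11 through 2019-02-20, 2019-03-04 through 2019-03-08

Sort by start: 2019-02-02 through 2019-02-08, 2019-02-03 through 2019-02-03, 2019-02-06 through 2019-02-07, 2019-02-11 through 2019-02-20, 2019-02-16 through 2019-02-18, 2019-02-18 through 2019-02-19, 2019-03-04 through 2019-03-08.
2019-02-03 through 2019-02-03 overlaps/touches 2019-02-02 through 2019-02-08 → extend to 2019-02-02 through 2019-02-08.
2019-02-06 through 2019-02-07 overlaps/touches 2019-02-02 through 2019-02-08 → extend to 2019-02-02 through 2019-02-08.
2019-02-11 through 2019-02-20 is disjoint → start new block.
2019-02-16 through 2019-02-18 overlaps/touches 2019-02-11 through 2019-02-20 → extend to 2019-02-11 through 2019-02-20.
2019-02-18 through 2019-02-19 overlaps/touches 2019-02-11 through 2019-02-20 → extend to 2019-02-11 through 2019-02-20.
2019-03-04 through 2019-03-08 is disjoint → start new block.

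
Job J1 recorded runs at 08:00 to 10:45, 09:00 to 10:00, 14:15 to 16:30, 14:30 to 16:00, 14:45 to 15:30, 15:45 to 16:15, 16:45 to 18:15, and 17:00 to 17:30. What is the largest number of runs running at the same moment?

3

Walk the sorted start/end points keeping a running depth.
The depth first hits 3 at 14:45.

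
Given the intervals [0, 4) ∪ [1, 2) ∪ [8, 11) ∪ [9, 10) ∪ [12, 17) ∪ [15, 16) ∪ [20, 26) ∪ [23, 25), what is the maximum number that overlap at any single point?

Sweep endpoints in order; track running count of active intervals.
Peak of 2 reached at 1.

2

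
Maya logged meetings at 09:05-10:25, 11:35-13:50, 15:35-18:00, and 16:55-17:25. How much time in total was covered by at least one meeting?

6 h

Merged: 09:05–10:25, 11:35–13:50, 15:35–18:00.
Lengths: 1 h 20 min + 2 h 15 min + 2 h 25 min = 6 h.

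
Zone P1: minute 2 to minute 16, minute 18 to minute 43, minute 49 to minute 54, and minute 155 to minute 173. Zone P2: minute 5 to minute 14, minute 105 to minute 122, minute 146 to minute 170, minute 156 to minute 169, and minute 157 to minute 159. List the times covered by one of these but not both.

Second set merges to minute 5 to minute 14, minute 105 to minute 122, minute 146 to minute 170.
A but not B: minute 2 to minute 5, minute 14 to minute 16, minute 18 to minute 43, minute 49 to minute 54, minute 170 to minute 173.
B but not A: minute 105 to minute 122, minute 146 to minute 155.
Combining gives A △ B.

minute 2 to minute 5, minute 14 to minute 16, minute 18 to minute 43, minute 49 to minute 54, minute 105 to minute 122, minute 146 to minute 155, minute 170 to minute 173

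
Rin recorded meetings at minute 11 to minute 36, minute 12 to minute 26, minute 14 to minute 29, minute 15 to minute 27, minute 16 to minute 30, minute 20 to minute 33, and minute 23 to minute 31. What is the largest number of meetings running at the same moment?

Walk the sorted start/end points keeping a running depth.
The depth first hits 7 at minute 23.

7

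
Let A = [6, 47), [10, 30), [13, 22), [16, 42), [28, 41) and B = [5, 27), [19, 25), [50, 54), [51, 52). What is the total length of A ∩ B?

21

First set merges to [6, 47).
Second set merges to [5, 27), [50, 54).
A ∩ B = [6, 27).
Total: 21.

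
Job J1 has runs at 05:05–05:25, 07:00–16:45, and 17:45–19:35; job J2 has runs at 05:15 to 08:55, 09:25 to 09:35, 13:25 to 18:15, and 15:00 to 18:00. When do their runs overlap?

05:15–05:25, 07:00–08:55, 09:25–09:35, 13:25–16:45, 17:45–18:15

Second set merges to 05:15–08:55, 09:25–09:35, 13:25–18:15.
05:05–05:25 meets the second set on 05:15–05:25.
07:00–16:45 meets the second set on 07:00–08:55, 09:25–09:35, 13:25–16:45.
17:45–19:35 meets the second set on 17:45–18:15.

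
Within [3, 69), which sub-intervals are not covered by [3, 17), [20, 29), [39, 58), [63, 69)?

[17, 20) ∪ [29, 39) ∪ [58, 63)

After merging, the occupied span is [3, 17), [20, 29), [39, 58), [63, 69).
Gaps within [3, 69): [17, 20), [29, 39), [58, 63).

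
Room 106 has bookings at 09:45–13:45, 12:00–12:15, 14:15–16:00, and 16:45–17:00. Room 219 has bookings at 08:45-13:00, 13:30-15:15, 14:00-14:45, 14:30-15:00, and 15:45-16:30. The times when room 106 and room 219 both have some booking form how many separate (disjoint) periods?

Merge the first list: 09:45–13:45, 14:15–16:00, 16:45–17:00.
Merge the second list: 08:45–13:00, 13:30–15:15, 15:45–16:30.
A ∩ B = 09:45–13:00, 13:30–13:45, 14:15–15:15, 15:45–16:00.
That is 4 disjoint pieces.

4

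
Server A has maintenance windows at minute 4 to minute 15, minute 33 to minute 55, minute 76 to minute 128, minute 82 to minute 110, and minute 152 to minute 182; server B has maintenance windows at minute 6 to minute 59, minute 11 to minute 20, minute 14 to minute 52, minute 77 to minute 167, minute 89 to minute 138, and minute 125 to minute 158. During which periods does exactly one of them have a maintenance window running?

minute 4 to minute 6, minute 15 to minute 33, minute 55 to minute 59, minute 76 to minute 77, minute 128 to minute 152, minute 167 to minute 182

A, merged: minute 4 to minute 15, minute 33 to minute 55, minute 76 to minute 128, minute 152 to minute 182.
B, merged: minute 6 to minute 59, minute 77 to minute 167.
A \ B = minute 4 to minute 6, minute 76 to minute 77, minute 167 to minute 182.
B \ A = minute 15 to minute 33, minute 55 to minute 59, minute 128 to minute 152.
Union of the two gives the symmetric difference.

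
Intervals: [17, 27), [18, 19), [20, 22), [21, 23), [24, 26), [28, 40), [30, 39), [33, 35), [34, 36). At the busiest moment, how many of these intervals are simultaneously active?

Walk the sorted start/end points keeping a running depth.
The depth first hits 4 at 34.

4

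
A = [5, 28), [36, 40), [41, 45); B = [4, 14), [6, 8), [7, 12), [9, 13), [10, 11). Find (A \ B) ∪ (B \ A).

Second set merges to [4, 14).
A but not B: [14, 28), [36, 40), [41, 45).
B but not A: [4, 5).
Combining gives A △ B.

[4, 5) ∪ [14, 28) ∪ [36, 40) ∪ [41, 45)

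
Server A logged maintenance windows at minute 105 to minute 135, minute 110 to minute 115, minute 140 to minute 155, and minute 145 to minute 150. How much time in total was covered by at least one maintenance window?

Merged: minute 105 to minute 135, minute 140 to minute 155.
Lengths: 30 minutes + 15 minutes = 45 minutes.

45 minutes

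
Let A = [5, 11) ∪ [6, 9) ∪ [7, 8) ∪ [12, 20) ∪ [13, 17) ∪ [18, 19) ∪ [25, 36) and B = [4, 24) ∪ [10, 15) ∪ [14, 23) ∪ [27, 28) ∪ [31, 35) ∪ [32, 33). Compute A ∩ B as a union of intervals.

[5, 11) ∪ [12, 20) ∪ [27, 28) ∪ [31, 35)

First set merges to [5, 11), [12, 20), [25, 36).
Second set merges to [4, 24), [27, 28), [31, 35).
[5, 11) ∩ B → [5, 11).
[12, 20) ∩ B → [12, 20).
[25, 36) ∩ B → [27, 28), [31, 35).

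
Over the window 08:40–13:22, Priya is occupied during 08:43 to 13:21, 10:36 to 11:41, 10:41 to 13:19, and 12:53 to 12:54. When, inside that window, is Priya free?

08:40-08:43, 13:21-13:22

After merging, the occupied span is 08:43-13:21.
Uncovered inside 08:40-13:22: 08:40-08:43, 13:21-13:22.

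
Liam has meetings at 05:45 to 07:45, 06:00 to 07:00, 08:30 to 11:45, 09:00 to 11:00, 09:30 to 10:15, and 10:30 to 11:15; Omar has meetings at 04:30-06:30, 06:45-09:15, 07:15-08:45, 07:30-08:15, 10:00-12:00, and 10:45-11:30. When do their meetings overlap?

First set merges to 05:45–07:45, 08:30–11:45.
Second set merges to 04:30–06:30, 06:45–09:15, 10:00–12:00.
05:45–07:45 meets the second set on 05:45–06:30, 06:45–07:45.
08:30–11:45 meets the second set on 08:30–09:15, 10:00–11:45.

05:45–06:30, 06:45–07:45, 08:30–09:15, 10:00–11:45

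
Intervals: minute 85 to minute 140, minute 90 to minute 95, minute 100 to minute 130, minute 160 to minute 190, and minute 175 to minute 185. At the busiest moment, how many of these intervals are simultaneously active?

Sweep endpoints in order; track running count of active intervals.
Peak of 2 reached at minute 90.

2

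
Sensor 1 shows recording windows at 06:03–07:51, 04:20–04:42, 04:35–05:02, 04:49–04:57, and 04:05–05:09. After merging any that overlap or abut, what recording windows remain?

Sort by start: 04:05–05:09, 04:20–04:42, 04:35–05:02, 04:49–04:57, 06:03–07:51.
04:20–04:42 overlaps/touches 04:05–05:09 → extend to 04:05–05:09.
04:35–05:02 overlaps/touches 04:05–05:09 → extend to 04:05–05:09.
04:49–04:57 overlaps/touches 04:05–05:09 → extend to 04:05–05:09.
06:03–07:51 is disjoint → start new block.

04:05–05:09, 06:03–07:51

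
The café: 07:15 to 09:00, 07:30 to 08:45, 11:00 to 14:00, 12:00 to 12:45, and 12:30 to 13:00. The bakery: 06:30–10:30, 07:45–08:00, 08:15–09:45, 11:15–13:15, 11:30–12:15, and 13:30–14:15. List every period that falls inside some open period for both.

First set merges to 07:15–09:00, 11:00–14:00.
Second set merges to 06:30–10:30, 11:15–13:15, 13:30–14:15.
07:15–09:00 meets the second set on 07:15–09:00.
11:00–14:00 meets the second set on 11:15–13:15, 13:30–14:00.

07:15–09:00, 11:15–13:15, 13:30–14:00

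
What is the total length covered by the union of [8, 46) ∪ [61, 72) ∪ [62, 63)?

Merged: [8, 46), [61, 72).
Lengths: 38 + 11 = 49.

49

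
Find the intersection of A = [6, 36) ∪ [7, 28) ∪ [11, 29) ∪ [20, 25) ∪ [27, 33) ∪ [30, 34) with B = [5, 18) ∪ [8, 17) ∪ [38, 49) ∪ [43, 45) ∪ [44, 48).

[6, 18)

First set merges to [6, 36).
Second set merges to [5, 18), [38, 49).
[6, 36) meets the second set on [6, 18).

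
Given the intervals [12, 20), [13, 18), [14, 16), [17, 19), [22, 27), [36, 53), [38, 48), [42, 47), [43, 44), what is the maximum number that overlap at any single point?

4

Walk the sorted start/end points keeping a running depth.
The depth first hits 4 at 43.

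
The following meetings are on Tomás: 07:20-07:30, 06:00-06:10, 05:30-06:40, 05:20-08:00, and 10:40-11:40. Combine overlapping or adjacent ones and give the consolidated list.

05:20–08:00, 10:40–11:40

Sort by start: 05:20–08:00, 05:30–06:40, 06:00–06:10, 07:20–07:30, 10:40–11:40.
05:30–06:40 overlaps/touches 05:20–08:00 → extend to 05:20–08:00.
06:00–06:10 overlaps/touches 05:20–08:00 → extend to 05:20–08:00.
07:20–07:30 overlaps/touches 05:20–08:00 → extend to 05:20–08:00.
10:40–11:40 is disjoint → start new block.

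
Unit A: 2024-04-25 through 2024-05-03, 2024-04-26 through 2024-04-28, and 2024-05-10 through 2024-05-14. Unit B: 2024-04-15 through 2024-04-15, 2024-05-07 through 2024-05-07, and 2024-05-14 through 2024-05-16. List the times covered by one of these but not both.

A, merged: 2024-04-25 through 2024-05-03, 2024-05-10 through 2024-05-14.
A \ B = 2024-04-25 through 2024-05-03, 2024-05-10 through 2024-05-13.
B \ A = 2024-04-15 through 2024-04-15, 2024-05-07 through 2024-05-07, 2024-05-15 through 2024-05-16.
Union of the two gives the symmetric difference.

2024-04-15 through 2024-04-15, 2024-04-25 through 2024-05-03, 2024-05-07 through 2024-05-07, 2024-05-10 through 2024-05-13, 2024-05-15 through 2024-05-16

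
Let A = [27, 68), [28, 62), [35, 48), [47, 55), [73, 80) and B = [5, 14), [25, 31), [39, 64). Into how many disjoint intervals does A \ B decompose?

3

Merge the first list: [27, 68), [73, 80).
A \ B = [31, 39), [64, 68), [73, 80).
That is 3 disjoint pieces.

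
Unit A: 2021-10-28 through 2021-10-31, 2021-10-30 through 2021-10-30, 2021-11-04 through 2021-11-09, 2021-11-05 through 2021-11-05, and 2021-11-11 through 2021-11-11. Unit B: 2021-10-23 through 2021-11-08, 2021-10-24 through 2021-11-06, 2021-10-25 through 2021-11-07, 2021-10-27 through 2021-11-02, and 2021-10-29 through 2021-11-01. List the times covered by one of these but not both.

2021-10-23 through 2021-10-27, 2021-11-01 through 2021-11-03, 2021-11-09 through 2021-11-09, 2021-11-11 through 2021-11-11

Merge the first list: 2021-10-28 through 2021-10-31, 2021-11-04 through 2021-11-09, 2021-11-11 through 2021-11-11.
Merge the second list: 2021-10-23 through 2021-11-08.
A \ B = 2021-11-09 through 2021-11-09, 2021-11-11 through 2021-11-11.
B \ A = 2021-10-23 through 2021-10-27, 2021-11-01 through 2021-11-03.
Union of the two gives the symmetric difference.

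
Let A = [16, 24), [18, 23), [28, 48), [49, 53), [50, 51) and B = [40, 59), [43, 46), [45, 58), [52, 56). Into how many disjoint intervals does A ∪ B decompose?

First set merges to [16, 24), [28, 48), [49, 53).
Second set merges to [40, 59).
A ∪ B = [16, 24), [28, 59).
That is 2 disjoint pieces.

2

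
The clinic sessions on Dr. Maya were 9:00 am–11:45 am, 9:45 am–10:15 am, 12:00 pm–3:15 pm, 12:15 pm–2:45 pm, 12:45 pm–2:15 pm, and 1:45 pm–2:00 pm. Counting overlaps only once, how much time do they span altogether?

6 h

Merged: 9:00 am–11:45 am, 12:00 pm–3:15 pm.
Lengths: 2 h 45 min + 3 h 15 min = 6 h.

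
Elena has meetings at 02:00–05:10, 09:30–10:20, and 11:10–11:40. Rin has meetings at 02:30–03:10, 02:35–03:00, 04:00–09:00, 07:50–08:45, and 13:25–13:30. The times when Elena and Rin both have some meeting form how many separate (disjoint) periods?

2

B, merged: 02:30–03:10, 04:00–09:00, 13:25–13:30.
A ∩ B = 02:30–03:10, 04:00–05:10.
That is 2 disjoint pieces.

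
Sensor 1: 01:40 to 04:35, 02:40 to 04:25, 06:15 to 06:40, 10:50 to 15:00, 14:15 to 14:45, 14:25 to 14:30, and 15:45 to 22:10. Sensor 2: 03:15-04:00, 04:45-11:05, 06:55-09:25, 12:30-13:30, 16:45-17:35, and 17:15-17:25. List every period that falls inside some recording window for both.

03:15–04:00, 06:15–06:40, 10:50–11:05, 12:30–13:30, 16:45–17:35

First set merges to 01:40–04:35, 06:15–06:40, 10:50–15:00, 15:45–22:10.
Second set merges to 03:15–04:00, 04:45–11:05, 12:30–13:30, 16:45–17:35.
01:40–04:35 ∩ B → 03:15–04:00.
06:15–06:40 ∩ B → 06:15–06:40.
10:50–15:00 ∩ B → 10:50–11:05, 12:30–13:30.
15:45–22:10 ∩ B → 16:45–17:35.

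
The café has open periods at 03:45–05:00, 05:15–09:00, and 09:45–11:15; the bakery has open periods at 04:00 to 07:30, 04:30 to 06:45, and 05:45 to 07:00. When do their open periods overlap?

04:00–05:00, 05:15–07:30

Merge the second list: 04:00–07:30.
03:45–05:00 ∩ B → 04:00–05:00.
05:15–09:00 ∩ B → 05:15–07:30.
09:45–11:15 meets no B interval.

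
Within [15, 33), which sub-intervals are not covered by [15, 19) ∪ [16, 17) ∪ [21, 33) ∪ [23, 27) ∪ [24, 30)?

[19, 21)

The merged coverage is [15, 19), [21, 33).
Complement within [15, 33): [19, 21).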